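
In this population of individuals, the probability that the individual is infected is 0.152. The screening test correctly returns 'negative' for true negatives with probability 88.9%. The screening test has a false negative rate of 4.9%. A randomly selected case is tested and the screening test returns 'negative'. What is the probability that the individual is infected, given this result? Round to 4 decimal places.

P(H | E) ≈ 0.0098

Write H for 'the individual is infected'. Prior odds H:¬H = 0.152/0.848 = 0.17925. For the 'negative' outcome, the likelihood ratio is 0.049/0.889 = 0.055118.
Posterior odds = 0.17925 × 0.055118 = 0.0098797, so P(H|E) = 0.0098797/(1+0.0098797) = 0.0098.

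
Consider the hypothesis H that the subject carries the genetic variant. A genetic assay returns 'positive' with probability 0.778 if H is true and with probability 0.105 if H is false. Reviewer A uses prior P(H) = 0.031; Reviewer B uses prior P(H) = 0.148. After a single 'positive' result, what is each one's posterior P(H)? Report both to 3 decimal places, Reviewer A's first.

The likelihood ratio for a 'positive' result is 0.778/0.105 = 7.4095.
Reviewer A: prior odds 0.031/0.969 = 0.031992; posterior odds 0.23704; posterior probability 0.192.
Reviewer B: prior odds 0.148/0.852 = 0.17371; posterior odds 1.2871; posterior probability 0.563.

Reviewer A: 0.192; Reviewer B: 0.563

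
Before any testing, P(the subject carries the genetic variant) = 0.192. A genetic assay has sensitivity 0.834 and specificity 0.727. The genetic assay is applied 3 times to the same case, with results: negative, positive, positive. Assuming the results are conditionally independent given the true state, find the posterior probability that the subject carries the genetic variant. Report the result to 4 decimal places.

With H the event that the subject carries the genetic variant, the joint likelihood of the observed sequence is P(data|H) = 0.166·0.834·0.834 = 0.11546 and P(data|¬H) = 0.727·0.273·0.273 = 0.054183.
Bayes: P(H|data) = 0.192·0.11546 / (0.192·0.11546 + 0.808·0.054183) = 0.022169/0.065948 = 0.3362.

Posterior P(H) ≈ 0.3362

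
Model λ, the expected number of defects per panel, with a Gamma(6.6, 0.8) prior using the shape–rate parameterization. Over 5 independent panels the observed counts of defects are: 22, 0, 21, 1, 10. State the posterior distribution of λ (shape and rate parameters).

The Poisson likelihood adds the total count to the shape and the number of exposure periods to the rate. Here ∑xᵢ = 54 and n = 5, so shape 6.6→60.6 and rate 0.8→5.8.

Posterior: Gamma(shape=60.6, rate=5.8)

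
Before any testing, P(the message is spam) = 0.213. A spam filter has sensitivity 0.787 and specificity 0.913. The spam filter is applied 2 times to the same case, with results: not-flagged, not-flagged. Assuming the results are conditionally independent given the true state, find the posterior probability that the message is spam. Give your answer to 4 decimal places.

Posterior P(H) ≈ 0.0145

Let H be the event that the message is spam; start with P(H) = 0.213. P('spam-flagged'|H) = 0.787, P('spam-flagged'|¬H) = 0.087.
Update on result 1 ('not-flagged'): P(H) ← 0.213·0.2130 / (0.213·0.2130 + 0.913·0.7870) = 0.045369/0.76390 = 0.0594.
Update on result 2 ('not-flagged'): P(H) ← 0.213·0.0594 / (0.213·0.0594 + 0.913·0.9406) = 0.012650/0.87143 = 0.0145.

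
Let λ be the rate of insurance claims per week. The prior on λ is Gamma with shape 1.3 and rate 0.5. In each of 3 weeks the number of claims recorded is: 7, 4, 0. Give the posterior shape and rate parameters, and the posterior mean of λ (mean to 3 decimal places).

Total count ∑xᵢ = 11 over n = 3 weeks.
Gamma is conjugate to the Poisson likelihood: posterior is Gamma(shape = 1.3+11 = 12.3, rate = 0.5+3 = 3.5).
E[λ | data] = 12.3/3.5 = 3.514.

Posterior: Gamma(shape=12.3, rate=3.5); mean ≈ 3.514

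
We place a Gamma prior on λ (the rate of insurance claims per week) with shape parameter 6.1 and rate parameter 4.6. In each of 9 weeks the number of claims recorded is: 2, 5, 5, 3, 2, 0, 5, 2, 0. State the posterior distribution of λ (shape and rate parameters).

Total count ∑xᵢ = 24 over n = 9 weeks.
Gamma is conjugate to the Poisson likelihood: posterior is Gamma(shape = 6.1+24 = 30.1, rate = 4.6+9 = 13.6).

Posterior: Gamma(shape=30.1, rate=13.6)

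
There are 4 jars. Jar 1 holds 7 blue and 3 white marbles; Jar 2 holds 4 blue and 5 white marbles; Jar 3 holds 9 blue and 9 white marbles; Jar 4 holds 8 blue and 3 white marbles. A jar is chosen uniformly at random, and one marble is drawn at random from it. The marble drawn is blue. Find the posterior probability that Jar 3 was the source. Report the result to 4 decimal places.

Posterior probability ≈ 0.2108

P(blue|Jar 1) = 0.7; P(blue|Jar 2) = 0.4444; P(blue|Jar 3) = 0.5; P(blue|Jar 4) = 0.7273.
Prior × likelihood for each source: 0.25·0.7=0.1750, 0.25·0.4444=0.1111, 0.25·0.5=0.1250, 0.25·0.7273=0.1818. Summing gives P(blue) = 0.59293.
P(Jar 3 | blue) = 0.1250 / 0.59293 = 0.2108.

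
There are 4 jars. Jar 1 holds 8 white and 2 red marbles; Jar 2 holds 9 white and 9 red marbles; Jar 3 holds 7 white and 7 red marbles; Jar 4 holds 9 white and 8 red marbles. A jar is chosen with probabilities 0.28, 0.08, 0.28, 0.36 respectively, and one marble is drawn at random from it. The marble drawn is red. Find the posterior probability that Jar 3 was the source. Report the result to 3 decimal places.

P(red|Jar 1) = 0.2; P(red|Jar 2) = 0.5; P(red|Jar 3) = 0.5; P(red|Jar 4) = 0.4706.
Prior × likelihood for each source: 0.28·0.2=0.05600, 0.08·0.5=0.04000, 0.28·0.5=0.1400, 0.36·0.4706=0.1694. Summing gives P(red) = 0.40541.
P(Jar 3 | red) = 0.1400 / 0.40541 = 0.345.

Posterior probability ≈ 0.345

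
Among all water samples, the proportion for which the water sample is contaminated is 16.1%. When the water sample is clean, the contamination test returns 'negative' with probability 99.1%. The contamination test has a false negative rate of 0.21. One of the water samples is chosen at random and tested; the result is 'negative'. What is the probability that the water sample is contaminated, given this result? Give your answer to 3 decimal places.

Let H be the event that the water sample is contaminated. P(H) = 0.161, so P(¬H) = 0.839. With E the 'negative' result, P(E|H) = 0.21 and P(E|¬H) = 0.991.
P(E) = 0.21·0.161 + 0.991·0.839 = 0.033810 + 0.83145 = 0.86526.
By Bayes' theorem, P(H|E) = 0.033810 / 0.86526 = 0.039.

P(H | E) ≈ 0.039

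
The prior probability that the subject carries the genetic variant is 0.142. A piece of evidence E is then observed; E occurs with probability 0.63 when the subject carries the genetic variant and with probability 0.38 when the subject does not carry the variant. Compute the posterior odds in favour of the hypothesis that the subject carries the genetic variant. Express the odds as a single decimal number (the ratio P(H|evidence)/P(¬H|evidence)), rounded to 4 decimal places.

Posterior odds ≈ 0.2744

Prior odds = 0.142/(1−0.142) = 0.16550.
Likelihood ratio for E = 0.63/0.38 = 1.6579.
Posterior odds = prior odds × LR = 0.27438.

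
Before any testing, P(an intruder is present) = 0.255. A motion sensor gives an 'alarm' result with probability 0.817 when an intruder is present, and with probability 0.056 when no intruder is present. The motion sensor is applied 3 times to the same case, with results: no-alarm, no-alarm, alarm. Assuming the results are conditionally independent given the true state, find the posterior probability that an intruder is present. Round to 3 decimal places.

Posterior P(H) ≈ 0.158

Let H be the event that an intruder is present; start with P(H) = 0.255. P('alarm'|H) = 0.817, P('alarm'|¬H) = 0.056.
Update on result 1 ('no-alarm'): P(H) ← 0.183·0.2550 / (0.183·0.2550 + 0.944·0.7450) = 0.046665/0.74994 = 0.0622.
Update on result 2 ('no-alarm'): P(H) ← 0.183·0.0622 / (0.183·0.0622 + 0.944·0.9378) = 0.011387/0.89665 = 0.0127.
Update on result 3 ('alarm'): P(H) ← 0.817·0.0127 / (0.817·0.0127 + 0.056·0.9873) = 0.010376/0.065664 = 0.1580.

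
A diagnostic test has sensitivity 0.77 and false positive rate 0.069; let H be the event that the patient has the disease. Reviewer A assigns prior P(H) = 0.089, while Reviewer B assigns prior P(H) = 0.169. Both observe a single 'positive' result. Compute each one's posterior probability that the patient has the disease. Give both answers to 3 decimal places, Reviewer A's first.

Reviewer A: 0.522; Reviewer B: 0.694

The likelihood ratio for a 'positive' result is 0.77/0.069 = 11.159.
Reviewer A: prior odds 0.089/0.911 = 0.097695; posterior odds 1.0902; posterior probability 0.522.
Reviewer B: prior odds 0.169/0.831 = 0.20337; posterior odds 2.2695; posterior probability 0.694.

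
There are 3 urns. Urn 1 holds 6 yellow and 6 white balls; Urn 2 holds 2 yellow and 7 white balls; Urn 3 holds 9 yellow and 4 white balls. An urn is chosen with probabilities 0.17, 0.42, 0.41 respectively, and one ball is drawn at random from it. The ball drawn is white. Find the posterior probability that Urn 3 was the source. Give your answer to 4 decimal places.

Posterior probability ≈ 0.2346

Tabulate prior·likelihood by source: [1] prior 0.17, lik 0.5, product 0.08500; [2] prior 0.42, lik 0.7778, product 0.3267; [3] prior 0.41, lik 0.3077, product 0.1262.
Normalizing constant = 0.53782; the posterior for Urn 3 is its product over the sum, 0.1262/0.53782 = 0.2346.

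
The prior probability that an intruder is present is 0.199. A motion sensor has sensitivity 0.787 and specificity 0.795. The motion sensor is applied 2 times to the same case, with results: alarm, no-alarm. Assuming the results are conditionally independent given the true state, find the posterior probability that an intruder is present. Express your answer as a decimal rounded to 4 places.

Let H be the event that an intruder is present; start with P(H) = 0.199. P('alarm'|H) = 0.787, P('alarm'|¬H) = 0.205.
Update on result 1 ('alarm'): P(H) ← 0.787·0.1990 / (0.787·0.1990 + 0.205·0.8010) = 0.15661/0.32082 = 0.4882.
Update on result 2 ('no-alarm'): P(H) ← 0.213·0.4882 / (0.213·0.4882 + 0.795·0.5118) = 0.10398/0.51089 = 0.2035.

Posterior P(H) ≈ 0.2035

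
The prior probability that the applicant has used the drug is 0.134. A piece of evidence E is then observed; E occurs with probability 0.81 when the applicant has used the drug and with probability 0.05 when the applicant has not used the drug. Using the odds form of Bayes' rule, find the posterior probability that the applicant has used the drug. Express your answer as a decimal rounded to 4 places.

Posterior probability ≈ 0.7148

Prior odds = 0.134/(1−0.134) = 0.15473.
Likelihood ratio for E = 0.81/0.05 = 16.200.
Posterior odds = prior odds × LR = 2.5067.
Posterior probability = odds/(1+odds) = 2.5067/3.5067 = 0.7148.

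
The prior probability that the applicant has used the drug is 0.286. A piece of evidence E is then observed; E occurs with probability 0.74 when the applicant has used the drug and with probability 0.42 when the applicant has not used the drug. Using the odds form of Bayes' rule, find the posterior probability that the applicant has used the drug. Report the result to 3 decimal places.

Posterior probability ≈ 0.414

Prior odds = 0.286/(1−0.286) = 0.40056. In log-odds, ln(0.40056) = -0.91489.
Add log likelihood ratio: ln(1.7619) = 0.56640.
Posterior log-odds = -0.34850, so posterior odds = exp(-0.34850) = 0.70575. Converting, P(H|E) = 0.70575/1.7057 = 0.414.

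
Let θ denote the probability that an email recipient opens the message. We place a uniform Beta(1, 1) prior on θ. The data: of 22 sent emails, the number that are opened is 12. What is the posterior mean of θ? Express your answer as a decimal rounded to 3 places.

Observing 12 successes and 10 failures updates Beta(1, 1) by adding the success and failure counts to the two shape parameters: α = 1+12 = 13, β = 1+10 = 11.
Posterior mean = α/(α+β) = 13/24 = 0.542.

Posterior mean ≈ 0.542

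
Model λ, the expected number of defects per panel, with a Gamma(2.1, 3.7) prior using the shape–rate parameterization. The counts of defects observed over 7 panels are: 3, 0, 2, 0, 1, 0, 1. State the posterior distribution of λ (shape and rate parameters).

Posterior: Gamma(shape=9.1, rate=10.7)

Total count ∑xᵢ = 7 over n = 7 panels.
Gamma is conjugate to the Poisson likelihood: posterior is Gamma(shape = 2.1+7 = 9.1, rate = 3.7+7 = 10.7).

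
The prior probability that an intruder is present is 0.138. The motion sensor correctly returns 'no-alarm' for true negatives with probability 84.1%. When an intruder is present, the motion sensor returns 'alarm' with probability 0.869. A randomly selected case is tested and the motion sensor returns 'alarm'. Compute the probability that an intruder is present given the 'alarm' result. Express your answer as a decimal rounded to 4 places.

P(H | E) ≈ 0.4667

Let H be the event that an intruder is present. P(H) = 0.138, so P(¬H) = 0.862. With E the 'alarm' result, P(E|H) = 0.869 and P(E|¬H) = 0.159.
P(E) = 0.869·0.138 + 0.159·0.862 = 0.11992 + 0.13706 = 0.25698.
By Bayes' theorem, P(H|E) = 0.11992 / 0.25698 = 0.4667.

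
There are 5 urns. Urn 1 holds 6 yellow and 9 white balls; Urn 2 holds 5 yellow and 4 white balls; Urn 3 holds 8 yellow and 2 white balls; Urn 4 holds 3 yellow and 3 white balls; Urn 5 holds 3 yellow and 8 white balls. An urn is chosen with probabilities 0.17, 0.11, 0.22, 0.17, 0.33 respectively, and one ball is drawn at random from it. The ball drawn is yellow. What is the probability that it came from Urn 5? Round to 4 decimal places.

Tabulate prior·likelihood by source: [1] prior 0.17, lik 0.4, product 0.06800; [2] prior 0.11, lik 0.5556, product 0.06111; [3] prior 0.22, lik 0.8, product 0.1760; [4] prior 0.17, lik 0.5, product 0.08500; [5] prior 0.33, lik 0.2727, product 0.09000.
Normalizing constant = 0.48011; the posterior for Urn 5 is its product over the sum, 0.09000/0.48011 = 0.1875.

Posterior probability ≈ 0.1875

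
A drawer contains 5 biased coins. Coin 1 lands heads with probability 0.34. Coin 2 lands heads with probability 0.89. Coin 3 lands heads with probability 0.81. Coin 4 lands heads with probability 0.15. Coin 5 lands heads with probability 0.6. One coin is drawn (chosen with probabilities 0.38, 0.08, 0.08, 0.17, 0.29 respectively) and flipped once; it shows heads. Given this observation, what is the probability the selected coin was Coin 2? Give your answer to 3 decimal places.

Posterior probability ≈ 0.153

P(heads|C1) = 0.34; P(heads|C2) = 0.89; P(heads|C3) = 0.81; P(heads|C4) = 0.15; P(heads|C5) = 0.6.
Prior × likelihood for each source: 0.38·0.34=0.1292, 0.08·0.89=0.07120, 0.08·0.81=0.06480, 0.17·0.15=0.02550, 0.29·0.6=0.1740. Summing gives P(heads) = 0.46470.
P(Coin 2 | heads) = 0.07120 / 0.46470 = 0.153.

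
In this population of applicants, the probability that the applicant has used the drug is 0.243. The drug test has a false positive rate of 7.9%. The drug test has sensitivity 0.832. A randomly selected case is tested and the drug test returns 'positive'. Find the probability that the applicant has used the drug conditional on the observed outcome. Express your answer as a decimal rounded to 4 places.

P(H | E) ≈ 0.7717

Let H be the event that the applicant has used the drug. P(H) = 0.243, so P(¬H) = 0.757. With E the 'positive' result, P(E|H) = 0.832 and P(E|¬H) = 0.079.
P(E) = 0.832·0.243 + 0.079·0.757 = 0.20218 + 0.059803 = 0.26198.
By Bayes' theorem, P(H|E) = 0.20218 / 0.26198 = 0.7717.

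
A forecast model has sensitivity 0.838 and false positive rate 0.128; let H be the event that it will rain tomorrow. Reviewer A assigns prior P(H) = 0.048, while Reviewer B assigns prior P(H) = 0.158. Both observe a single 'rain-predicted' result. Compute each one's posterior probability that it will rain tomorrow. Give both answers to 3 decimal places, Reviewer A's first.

P('+'|H) = 0.838, P('+'|¬H) = 0.128.
Reviewer A: numerator 0.838·0.048 = 0.040224; evidence = 0.040224+0.128·0.952 = 0.16208; posterior = 0.248.
Reviewer B: numerator 0.838·0.158 = 0.13240; evidence = 0.13240+0.128·0.842 = 0.24018; posterior = 0.551.

Reviewer A: 0.248; Reviewer B: 0.551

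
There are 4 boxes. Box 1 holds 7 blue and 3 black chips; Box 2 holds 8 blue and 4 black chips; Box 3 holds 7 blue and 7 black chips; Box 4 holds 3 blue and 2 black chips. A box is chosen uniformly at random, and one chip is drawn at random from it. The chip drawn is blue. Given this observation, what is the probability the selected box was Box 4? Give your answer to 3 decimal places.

Posterior probability ≈ 0.243

Tabulate prior·likelihood by source: [1] prior 0.25, lik 0.7, product 0.1750; [2] prior 0.25, lik 0.6667, product 0.1667; [3] prior 0.25, lik 0.5, product 0.1250; [4] prior 0.25, lik 0.6, product 0.1500.
Normalizing constant = 0.61667; the posterior for Box 4 is its product over the sum, 0.1500/0.61667 = 0.243.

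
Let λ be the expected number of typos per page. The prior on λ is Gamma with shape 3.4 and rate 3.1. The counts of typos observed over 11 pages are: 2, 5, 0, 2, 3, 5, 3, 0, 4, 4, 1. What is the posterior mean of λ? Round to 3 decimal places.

Total count ∑xᵢ = 29 over n = 11 pages.
Gamma is conjugate to the Poisson likelihood: posterior is Gamma(shape = 3.4+29 = 32.4, rate = 3.1+11 = 14.1).
E[λ | data] = 32.4/14.1 = 2.298.

Posterior mean ≈ 2.298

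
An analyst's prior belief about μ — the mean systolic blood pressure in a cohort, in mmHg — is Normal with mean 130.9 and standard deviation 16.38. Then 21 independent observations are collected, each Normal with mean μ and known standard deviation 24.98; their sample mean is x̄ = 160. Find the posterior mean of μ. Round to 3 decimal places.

Posterior mean ≈ 157.099

With known σ, the Normal prior is conjugate. Weight on the data is w = (n/σ²)/(n/σ² + 1/τ₀²) = 0.0336538/(0.0336538+0.00372711) = 0.90029.
Posterior mean = w·x̄ + (1−w)·μ₀ = 0.90029·160 + 0.099706·130.9 = 157.099.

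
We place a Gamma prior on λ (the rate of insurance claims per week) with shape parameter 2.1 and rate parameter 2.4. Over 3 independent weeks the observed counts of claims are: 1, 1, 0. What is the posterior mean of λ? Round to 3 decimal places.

The Poisson likelihood adds the total count to the shape and the number of exposure periods to the rate. Here ∑xᵢ = 2 and n = 3, so shape 2.1→4.1 and rate 2.4→5.4.
Posterior mean = shape/rate = 4.1/5.4 = 0.759.

Posterior mean ≈ 0.759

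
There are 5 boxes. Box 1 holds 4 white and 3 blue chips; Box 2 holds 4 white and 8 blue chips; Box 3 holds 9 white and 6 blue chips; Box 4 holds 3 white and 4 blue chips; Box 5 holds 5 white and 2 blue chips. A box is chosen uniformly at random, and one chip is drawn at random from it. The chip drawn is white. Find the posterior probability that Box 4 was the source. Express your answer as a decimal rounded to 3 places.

Posterior probability ≈ 0.162

Tabulate prior·likelihood by source: [1] prior 0.2, lik 0.5714, product 0.1143; [2] prior 0.2, lik 0.3333, product 0.06667; [3] prior 0.2, lik 0.6, product 0.1200; [4] prior 0.2, lik 0.4286, product 0.08571; [5] prior 0.2, lik 0.7143, product 0.1429.
Normalizing constant = 0.52952; the posterior for Box 4 is its product over the sum, 0.08571/0.52952 = 0.162.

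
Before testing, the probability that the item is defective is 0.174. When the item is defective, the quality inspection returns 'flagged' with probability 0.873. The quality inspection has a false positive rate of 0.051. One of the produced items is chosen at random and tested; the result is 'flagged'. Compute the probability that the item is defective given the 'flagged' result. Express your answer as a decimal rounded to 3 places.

P(H | E) ≈ 0.783

Let H be the event that the item is defective. P(H) = 0.174, so P(¬H) = 0.826. With E the 'flagged' result, P(E|H) = 0.873 and P(E|¬H) = 0.051.
P(E) = 0.873·0.174 + 0.051·0.826 = 0.15190 + 0.042126 = 0.19403.
By Bayes' theorem, P(H|E) = 0.15190 / 0.19403 = 0.783.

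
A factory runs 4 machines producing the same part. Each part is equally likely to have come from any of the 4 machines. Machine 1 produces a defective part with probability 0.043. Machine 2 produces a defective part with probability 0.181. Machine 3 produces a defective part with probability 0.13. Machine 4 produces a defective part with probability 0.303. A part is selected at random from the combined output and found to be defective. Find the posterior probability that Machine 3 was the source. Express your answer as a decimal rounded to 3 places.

Posterior probability ≈ 0.198

Tabulate prior·likelihood by source: [1] prior 0.25, lik 0.043, product 0.01075; [2] prior 0.25, lik 0.181, product 0.04525; [3] prior 0.25, lik 0.13, product 0.03250; [4] prior 0.25, lik 0.303, product 0.07575.
Normalizing constant = 0.16425; the posterior for Machine 3 is its product over the sum, 0.03250/0.16425 = 0.198.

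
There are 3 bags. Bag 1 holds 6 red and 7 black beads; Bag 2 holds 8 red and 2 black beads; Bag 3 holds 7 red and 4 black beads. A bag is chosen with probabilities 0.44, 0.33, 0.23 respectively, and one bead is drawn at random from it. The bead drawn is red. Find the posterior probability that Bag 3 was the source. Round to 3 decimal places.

Posterior probability ≈ 0.239

P(red|Bag 1) = 0.4615; P(red|Bag 2) = 0.8; P(red|Bag 3) = 0.6364.
Prior × likelihood for each source: 0.44·0.4615=0.2031, 0.33·0.8=0.2640, 0.23·0.6364=0.1464. Summing gives P(red) = 0.61344.
P(Bag 3 | red) = 0.1464 / 0.61344 = 0.239.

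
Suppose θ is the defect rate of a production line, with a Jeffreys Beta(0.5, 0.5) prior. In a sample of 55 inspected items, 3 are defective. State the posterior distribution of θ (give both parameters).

Posterior: Beta(3.5, 52.5)

Observing 3 successes and 52 failures updates Beta(0.5, 0.5) by adding the success and failure counts to the two shape parameters: α = 0.5+3 = 3.5, β = 0.5+52 = 52.5.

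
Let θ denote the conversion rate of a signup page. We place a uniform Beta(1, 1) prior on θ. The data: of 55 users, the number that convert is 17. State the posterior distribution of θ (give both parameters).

Posterior: Beta(18, 39)

The binomial likelihood is conjugate to the Beta prior: with 17 successes and 38 failures, the posterior is Beta(1+17, 1+38) = Beta(18, 39).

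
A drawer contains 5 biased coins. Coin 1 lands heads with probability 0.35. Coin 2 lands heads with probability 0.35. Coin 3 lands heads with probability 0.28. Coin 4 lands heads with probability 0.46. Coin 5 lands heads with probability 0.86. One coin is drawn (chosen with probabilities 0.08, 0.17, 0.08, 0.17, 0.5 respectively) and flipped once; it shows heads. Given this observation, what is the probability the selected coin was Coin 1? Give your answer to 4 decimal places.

P(heads|C1) = 0.35; P(heads|C2) = 0.35; P(heads|C3) = 0.28; P(heads|C4) = 0.46; P(heads|C5) = 0.86.
Prior × likelihood for each source: 0.08·0.35=0.02800, 0.17·0.35=0.05950, 0.08·0.28=0.02240, 0.17·0.46=0.07820, 0.5·0.86=0.4300. Summing gives P(heads) = 0.61810.
P(Coin 1 | heads) = 0.02800 / 0.61810 = 0.0453.

Posterior probability ≈ 0.0453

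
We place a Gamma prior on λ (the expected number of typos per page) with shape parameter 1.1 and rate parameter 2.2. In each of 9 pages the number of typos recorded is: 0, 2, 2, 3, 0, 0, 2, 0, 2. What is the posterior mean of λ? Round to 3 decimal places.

The Poisson likelihood adds the total count to the shape and the number of exposure periods to the rate. Here ∑xᵢ = 11 and n = 9, so shape 1.1→12.1 and rate 2.2→11.2.
E[λ | data] = 12.1/11.2 = 1.080.

Posterior mean ≈ 1.080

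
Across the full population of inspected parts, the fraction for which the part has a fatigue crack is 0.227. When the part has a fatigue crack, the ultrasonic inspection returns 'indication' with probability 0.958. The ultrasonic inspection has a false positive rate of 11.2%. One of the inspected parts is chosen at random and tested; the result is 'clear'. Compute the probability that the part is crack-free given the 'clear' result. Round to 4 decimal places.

Let H be the event that the part has a fatigue crack. P(H) = 0.227, so P(¬H) = 0.773. With E the 'clear' result, P(E|H) = 0.042 and P(E|¬H) = 0.888.
P(E) = 0.042·0.227 + 0.888·0.773 = 0.0095340 + 0.68642 = 0.69596.
By Bayes' theorem, P(H|E) = 0.0095340 / 0.69596 = 0.0137. Hence P(¬H|E) = 1 − 0.0137 = 0.9863.

P(¬H | E) ≈ 0.9863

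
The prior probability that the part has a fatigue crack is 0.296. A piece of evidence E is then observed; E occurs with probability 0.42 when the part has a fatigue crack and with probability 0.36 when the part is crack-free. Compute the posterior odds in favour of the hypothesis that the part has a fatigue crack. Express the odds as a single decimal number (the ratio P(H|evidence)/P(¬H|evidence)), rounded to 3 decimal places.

Prior odds = 0.296/(1−0.296) = 0.42045.
Likelihood ratio for E = 0.42/0.36 = 1.1667.
Posterior odds = prior odds × LR = 0.49053.

Posterior odds ≈ 0.491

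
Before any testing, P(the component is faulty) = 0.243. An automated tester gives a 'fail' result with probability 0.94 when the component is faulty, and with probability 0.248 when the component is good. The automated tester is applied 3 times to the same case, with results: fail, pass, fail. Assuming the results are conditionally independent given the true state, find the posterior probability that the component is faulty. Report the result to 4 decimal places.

With H the event that the component is faulty, the joint likelihood of the observed sequence is P(data|H) = 0.94·0.06·0.94 = 0.053016 and P(data|¬H) = 0.248·0.752·0.248 = 0.046251.
Bayes: P(H|data) = 0.243·0.053016 / (0.243·0.053016 + 0.757·0.046251) = 0.012883/0.047895 = 0.2690.

Posterior P(H) ≈ 0.2690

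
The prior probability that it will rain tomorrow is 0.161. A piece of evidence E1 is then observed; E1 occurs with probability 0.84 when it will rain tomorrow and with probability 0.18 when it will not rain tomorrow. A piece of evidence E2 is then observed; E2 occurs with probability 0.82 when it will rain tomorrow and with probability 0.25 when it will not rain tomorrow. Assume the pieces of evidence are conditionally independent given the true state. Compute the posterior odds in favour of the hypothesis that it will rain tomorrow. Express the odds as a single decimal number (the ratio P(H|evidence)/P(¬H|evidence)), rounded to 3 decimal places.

Posterior odds ≈ 2.937

Prior odds = 0.161/(1−0.161) = 0.19190. In log-odds, ln(0.19190) = -1.6508.
Add log likelihood ratios: ln(4.6667) + ln(3.2800) = 2.7283.
Posterior log-odds = 1.0775, so posterior odds = exp(1.0775) = 2.9373.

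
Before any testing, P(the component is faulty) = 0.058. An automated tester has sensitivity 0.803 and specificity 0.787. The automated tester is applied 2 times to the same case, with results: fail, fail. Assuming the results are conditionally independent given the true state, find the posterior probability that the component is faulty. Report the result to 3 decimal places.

Let H be the event that the component is faulty; start with P(H) = 0.058. P('fail'|H) = 0.803, P('fail'|¬H) = 0.213.
Update on result 1 ('fail'): P(H) ← 0.803·0.0580 / (0.803·0.0580 + 0.213·0.9420) = 0.046574/0.24722 = 0.1884.
Update on result 2 ('fail'): P(H) ← 0.803·0.1884 / (0.803·0.1884 + 0.213·0.8116) = 0.15128/0.32415 = 0.4667.

Posterior P(H) ≈ 0.467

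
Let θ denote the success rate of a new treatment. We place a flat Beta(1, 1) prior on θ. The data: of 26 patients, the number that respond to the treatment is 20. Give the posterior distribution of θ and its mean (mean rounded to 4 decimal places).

Posterior: Beta(21, 7); mean ≈ 0.7500

The binomial likelihood is conjugate to the Beta prior: with 20 successes and 6 failures, the posterior is Beta(1+20, 1+6) = Beta(21, 7).
E[θ | data] = 21/(21+7) = 0.7500.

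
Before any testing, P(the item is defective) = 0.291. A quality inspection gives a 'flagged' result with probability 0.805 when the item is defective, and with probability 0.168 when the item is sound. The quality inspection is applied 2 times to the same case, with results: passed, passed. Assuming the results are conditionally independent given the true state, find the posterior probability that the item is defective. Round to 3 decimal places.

Let H be the event that the item is defective; start with P(H) = 0.291. P('flagged'|H) = 0.805, P('flagged'|¬H) = 0.168.
Update on result 1 ('passed'): P(H) ← 0.195·0.2910 / (0.195·0.2910 + 0.832·0.7090) = 0.056745/0.64663 = 0.0878.
Update on result 2 ('passed'): P(H) ← 0.195·0.0878 / (0.195·0.0878 + 0.832·0.9122) = 0.017112/0.77610 = 0.0220.

Posterior P(H) ≈ 0.022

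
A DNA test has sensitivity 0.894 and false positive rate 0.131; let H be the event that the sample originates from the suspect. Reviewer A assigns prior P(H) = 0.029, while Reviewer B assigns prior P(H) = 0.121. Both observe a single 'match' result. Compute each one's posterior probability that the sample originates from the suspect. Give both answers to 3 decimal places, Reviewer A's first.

Reviewer A: 0.169; Reviewer B: 0.484

The likelihood ratio for a 'match' result is 0.894/0.131 = 6.8244.
Reviewer A: prior odds 0.029/0.971 = 0.029866; posterior odds 0.20382; posterior probability 0.169.
Reviewer B: prior odds 0.121/0.879 = 0.13766; posterior odds 0.93943; posterior probability 0.484.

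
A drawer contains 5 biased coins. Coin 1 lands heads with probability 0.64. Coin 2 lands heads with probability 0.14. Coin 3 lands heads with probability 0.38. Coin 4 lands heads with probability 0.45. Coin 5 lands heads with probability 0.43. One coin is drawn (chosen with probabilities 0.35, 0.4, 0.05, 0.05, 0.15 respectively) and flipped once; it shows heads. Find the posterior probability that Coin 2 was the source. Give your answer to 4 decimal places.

Posterior probability ≈ 0.1451

Tabulate prior·likelihood by source: [1] prior 0.35, lik 0.64, product 0.2240; [2] prior 0.4, lik 0.14, product 0.05600; [3] prior 0.05, lik 0.38, product 0.01900; [4] prior 0.05, lik 0.45, product 0.02250; [5] prior 0.15, lik 0.43, product 0.06450.
Normalizing constant = 0.38600; the posterior for Coin 2 is its product over the sum, 0.05600/0.38600 = 0.1451.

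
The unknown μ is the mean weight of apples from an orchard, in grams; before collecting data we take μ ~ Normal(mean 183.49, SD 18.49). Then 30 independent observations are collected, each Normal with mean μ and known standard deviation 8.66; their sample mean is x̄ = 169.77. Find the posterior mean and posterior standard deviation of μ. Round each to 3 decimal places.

Posterior mean ≈ 169.870; posterior SD ≈ 1.575

With known σ, the Normal prior is conjugate. Weight on the data is w = (n/σ²)/(n/σ² + 1/τ₀²) = 0.400023/(0.400023+0.00292500) = 0.99274.
Posterior mean = w·x̄ + (1−w)·μ₀ = 0.99274·169.77 + 0.0072590·183.49 = 169.870. Posterior variance = 1/(0.400023+0.00292500) = 2.48171, so SD = 1.575.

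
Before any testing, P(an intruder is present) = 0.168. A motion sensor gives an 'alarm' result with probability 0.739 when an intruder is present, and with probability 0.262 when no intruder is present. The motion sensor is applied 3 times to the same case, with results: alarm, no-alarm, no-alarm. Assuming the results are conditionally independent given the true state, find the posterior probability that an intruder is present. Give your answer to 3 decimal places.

With H the event that an intruder is present, the joint likelihood of the observed sequence is P(data|H) = 0.739·0.261·0.261 = 0.050341 and P(data|¬H) = 0.262·0.738·0.738 = 0.14270.
Bayes: P(H|data) = 0.168·0.050341 / (0.168·0.050341 + 0.832·0.14270) = 0.0084574/0.12718 = 0.0665.

Posterior P(H) ≈ 0.066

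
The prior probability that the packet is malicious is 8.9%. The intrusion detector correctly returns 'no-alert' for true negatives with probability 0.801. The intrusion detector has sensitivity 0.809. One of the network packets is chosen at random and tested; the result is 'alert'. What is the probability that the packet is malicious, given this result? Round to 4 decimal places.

Write H for 'the packet is malicious'. Prior odds H:¬H = 0.089/0.911 = 0.097695. For the 'alert' outcome, the likelihood ratio is 0.809/0.199 = 4.0653.
Posterior odds = 0.097695 × 4.0653 = 0.39716, so P(H|E) = 0.39716/(1+0.39716) = 0.2843.

P(H | E) ≈ 0.2843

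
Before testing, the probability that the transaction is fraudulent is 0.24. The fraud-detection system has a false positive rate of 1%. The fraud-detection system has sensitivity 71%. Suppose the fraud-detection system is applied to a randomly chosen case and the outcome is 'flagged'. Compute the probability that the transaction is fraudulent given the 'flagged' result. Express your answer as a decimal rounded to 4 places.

P(H | E) ≈ 0.9573

Write H for 'the transaction is fraudulent'. Prior odds H:¬H = 0.24/0.76 = 0.31579. For the 'flagged' outcome, the likelihood ratio is 0.71/0.01 = 71.000.
Posterior odds = 0.31579 × 71.000 = 22.421, so P(H|E) = 22.421/(1+22.421) = 0.9573.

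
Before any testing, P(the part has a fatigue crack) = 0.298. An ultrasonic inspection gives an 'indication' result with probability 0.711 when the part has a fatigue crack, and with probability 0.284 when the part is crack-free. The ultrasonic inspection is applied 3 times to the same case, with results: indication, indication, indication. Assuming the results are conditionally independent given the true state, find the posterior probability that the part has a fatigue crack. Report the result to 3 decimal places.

Let H be the event that the part has a fatigue crack; start with P(H) = 0.298. P('indication'|H) = 0.711, P('indication'|¬H) = 0.284.
Update on result 1 ('indication'): P(H) ← 0.711·0.2980 / (0.711·0.2980 + 0.284·0.7020) = 0.21188/0.41125 = 0.5152.
Update on result 2 ('indication'): P(H) ← 0.711·0.5152 / (0.711·0.5152 + 0.284·0.4848) = 0.36631/0.50399 = 0.7268.
Update on result 3 ('indication'): P(H) ← 0.711·0.7268 / (0.711·0.7268 + 0.284·0.2732) = 0.51677/0.59435 = 0.8695.

Posterior P(H) ≈ 0.869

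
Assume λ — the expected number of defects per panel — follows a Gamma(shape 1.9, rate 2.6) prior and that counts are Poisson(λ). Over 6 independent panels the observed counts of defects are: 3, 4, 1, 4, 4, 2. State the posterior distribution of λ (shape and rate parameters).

Posterior: Gamma(shape=19.9, rate=8.6)

Total count ∑xᵢ = 18 over n = 6 panels.
Gamma is conjugate to the Poisson likelihood: posterior is Gamma(shape = 1.9+18 = 19.9, rate = 2.6+6 = 8.6).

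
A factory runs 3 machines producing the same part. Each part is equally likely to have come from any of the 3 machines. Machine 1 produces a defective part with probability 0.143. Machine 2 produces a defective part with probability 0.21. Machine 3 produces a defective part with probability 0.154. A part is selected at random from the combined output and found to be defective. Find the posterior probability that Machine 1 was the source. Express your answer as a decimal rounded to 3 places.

Tabulate prior·likelihood by source: [1] prior 0.333333, lik 0.143, product 0.04767; [2] prior 0.333333, lik 0.21, product 0.07000; [3] prior 0.333333, lik 0.154, product 0.05133.
Normalizing constant = 0.16900; the posterior for Machine 1 is its product over the sum, 0.04767/0.16900 = 0.282.

Posterior probability ≈ 0.282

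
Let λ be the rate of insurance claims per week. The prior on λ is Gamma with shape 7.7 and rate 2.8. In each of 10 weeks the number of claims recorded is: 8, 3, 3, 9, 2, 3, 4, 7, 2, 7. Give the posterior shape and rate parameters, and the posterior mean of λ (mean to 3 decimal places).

Posterior: Gamma(shape=55.7, rate=12.8); mean ≈ 4.352

The Poisson likelihood adds the total count to the shape and the number of exposure periods to the rate. Here ∑xᵢ = 48 and n = 10, so shape 7.7→55.7 and rate 2.8→12.8.
Posterior mean = shape/rate = 55.7/12.8 = 4.352.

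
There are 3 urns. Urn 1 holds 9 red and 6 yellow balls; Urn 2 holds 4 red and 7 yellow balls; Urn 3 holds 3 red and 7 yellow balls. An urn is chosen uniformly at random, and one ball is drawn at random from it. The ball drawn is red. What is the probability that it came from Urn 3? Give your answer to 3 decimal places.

Tabulate prior·likelihood by source: [1] prior 0.333333, lik 0.6, product 0.2000; [2] prior 0.333333, lik 0.3636, product 0.1212; [3] prior 0.333333, lik 0.3, product 0.1000.
Normalizing constant = 0.42121; the posterior for Urn 3 is its product over the sum, 0.1000/0.42121 = 0.237.

Posterior probability ≈ 0.237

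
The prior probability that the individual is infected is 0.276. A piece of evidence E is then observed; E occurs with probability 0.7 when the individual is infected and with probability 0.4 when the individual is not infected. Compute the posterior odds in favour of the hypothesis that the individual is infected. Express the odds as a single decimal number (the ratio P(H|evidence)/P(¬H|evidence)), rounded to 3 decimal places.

Prior odds = 0.276/(1−0.276) = 0.38122.
Likelihood ratio for E = 0.7/0.4 = 1.7500.
Posterior odds = prior odds × LR = 0.66713.

Posterior odds ≈ 0.667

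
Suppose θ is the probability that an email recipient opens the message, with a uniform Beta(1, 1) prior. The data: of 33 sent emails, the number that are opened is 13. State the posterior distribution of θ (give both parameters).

Posterior: Beta(14, 21)

The binomial likelihood is conjugate to the Beta prior: with 13 successes and 20 failures, the posterior is Beta(1+13, 1+20) = Beta(14, 21).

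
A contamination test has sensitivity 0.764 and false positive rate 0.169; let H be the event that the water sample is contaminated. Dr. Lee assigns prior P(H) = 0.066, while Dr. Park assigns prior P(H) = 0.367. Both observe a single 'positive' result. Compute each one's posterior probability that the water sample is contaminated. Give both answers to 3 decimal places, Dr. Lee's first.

Dr. Lee: 0.242; Dr. Park: 0.724

The likelihood ratio for a 'positive' result is 0.764/0.169 = 4.5207.
Dr. Lee: prior odds 0.066/0.934 = 0.070664; posterior odds 0.31945; posterior probability 0.242.
Dr. Park: prior odds 0.367/0.633 = 0.57978; posterior odds 2.6210; posterior probability 0.724.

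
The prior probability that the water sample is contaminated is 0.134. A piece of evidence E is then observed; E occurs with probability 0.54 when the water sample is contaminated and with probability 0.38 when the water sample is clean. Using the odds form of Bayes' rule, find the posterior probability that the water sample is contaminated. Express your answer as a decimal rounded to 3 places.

Posterior probability ≈ 0.180

Prior odds = 0.134/(1−0.134) = 0.15473.
Likelihood ratio for E = 0.54/0.38 = 1.4211.
Posterior odds = prior odds × LR = 0.21989.
Posterior probability = odds/(1+odds) = 0.21989/1.2199 = 0.180.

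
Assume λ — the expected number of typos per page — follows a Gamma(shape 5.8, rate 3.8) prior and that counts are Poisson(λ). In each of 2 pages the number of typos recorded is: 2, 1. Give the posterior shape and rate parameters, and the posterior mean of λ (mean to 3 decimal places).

Posterior: Gamma(shape=8.8, rate=5.8); mean ≈ 1.517

The Poisson likelihood adds the total count to the shape and the number of exposure periods to the rate. Here ∑xᵢ = 3 and n = 2, so shape 5.8→8.8 and rate 3.8→5.8.
E[λ | data] = 8.8/5.8 = 1.517.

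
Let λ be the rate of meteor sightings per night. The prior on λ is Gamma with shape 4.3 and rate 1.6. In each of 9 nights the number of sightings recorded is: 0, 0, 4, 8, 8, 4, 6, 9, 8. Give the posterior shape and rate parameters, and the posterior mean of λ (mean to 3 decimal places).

Total count ∑xᵢ = 47 over n = 9 nights.
Gamma is conjugate to the Poisson likelihood: posterior is Gamma(shape = 4.3+47 = 51.3, rate = 1.6+9 = 10.6).
E[λ | data] = 51.3/10.6 = 4.840.

Posterior: Gamma(shape=51.3, rate=10.6); mean ≈ 4.840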